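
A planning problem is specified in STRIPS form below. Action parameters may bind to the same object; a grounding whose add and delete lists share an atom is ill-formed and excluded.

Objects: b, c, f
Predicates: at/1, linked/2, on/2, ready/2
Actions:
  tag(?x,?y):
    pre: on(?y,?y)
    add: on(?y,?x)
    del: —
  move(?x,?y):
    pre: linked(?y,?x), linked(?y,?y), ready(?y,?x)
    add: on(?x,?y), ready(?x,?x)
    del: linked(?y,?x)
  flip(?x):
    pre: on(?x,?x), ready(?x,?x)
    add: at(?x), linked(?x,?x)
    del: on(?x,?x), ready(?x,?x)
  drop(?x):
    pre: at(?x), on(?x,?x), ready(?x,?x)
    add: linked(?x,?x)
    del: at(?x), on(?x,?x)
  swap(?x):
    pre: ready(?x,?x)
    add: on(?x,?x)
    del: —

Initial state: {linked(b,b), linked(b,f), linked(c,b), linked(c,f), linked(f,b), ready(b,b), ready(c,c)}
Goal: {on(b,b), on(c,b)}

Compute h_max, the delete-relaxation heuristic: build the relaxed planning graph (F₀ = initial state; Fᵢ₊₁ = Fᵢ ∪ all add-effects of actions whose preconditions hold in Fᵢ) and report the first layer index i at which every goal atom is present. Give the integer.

2

F0 = init (7 atoms)
F1 = F0 ∪ {on(b,b), on(c,c)}  (9 atoms)
F2 = F1 ∪ {at(b), at(c), linked(c,c), on(b,c), on(b,f), on(c,b), on(c,f)}  (16 atoms)
goal ⊆ F2  ⇒  h_max = 2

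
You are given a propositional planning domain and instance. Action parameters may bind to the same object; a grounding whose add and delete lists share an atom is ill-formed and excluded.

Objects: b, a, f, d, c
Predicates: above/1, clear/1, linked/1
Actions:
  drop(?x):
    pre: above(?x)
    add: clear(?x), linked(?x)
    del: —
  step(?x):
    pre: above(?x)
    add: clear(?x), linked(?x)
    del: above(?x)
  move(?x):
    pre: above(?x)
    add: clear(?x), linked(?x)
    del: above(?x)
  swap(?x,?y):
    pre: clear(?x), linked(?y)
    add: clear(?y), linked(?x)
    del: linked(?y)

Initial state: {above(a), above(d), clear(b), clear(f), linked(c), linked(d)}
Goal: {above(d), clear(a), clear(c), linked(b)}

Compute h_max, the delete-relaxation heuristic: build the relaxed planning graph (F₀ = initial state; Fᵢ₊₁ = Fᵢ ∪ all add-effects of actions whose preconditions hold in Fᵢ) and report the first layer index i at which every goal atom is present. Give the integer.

F0 = init (6 atoms)
F1 = F0 ∪ {clear(a), clear(c), clear(d), linked(a), linked(b), linked(f)}  (12 atoms)
goal ⊆ F1  ⇒  h_max = 1

1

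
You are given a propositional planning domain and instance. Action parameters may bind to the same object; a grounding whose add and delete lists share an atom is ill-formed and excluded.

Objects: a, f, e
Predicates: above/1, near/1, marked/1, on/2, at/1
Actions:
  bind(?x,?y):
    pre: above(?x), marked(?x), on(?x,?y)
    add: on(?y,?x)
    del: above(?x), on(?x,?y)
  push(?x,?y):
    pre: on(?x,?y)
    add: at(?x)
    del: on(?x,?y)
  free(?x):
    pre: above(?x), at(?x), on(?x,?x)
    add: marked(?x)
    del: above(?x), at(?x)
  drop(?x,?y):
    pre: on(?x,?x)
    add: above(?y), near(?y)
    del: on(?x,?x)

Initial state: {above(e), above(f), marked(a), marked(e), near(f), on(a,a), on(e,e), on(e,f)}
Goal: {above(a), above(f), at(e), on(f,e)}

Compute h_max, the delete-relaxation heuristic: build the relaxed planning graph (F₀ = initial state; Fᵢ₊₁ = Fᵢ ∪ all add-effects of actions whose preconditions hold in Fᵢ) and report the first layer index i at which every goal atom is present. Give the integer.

F0 = init (8 atoms)
F1 = F0 ∪ {above(a), at(a), at(e), near(a), near(e), on(f,e)}  (14 atoms)
goal ⊆ F1  ⇒  h_max = 1

1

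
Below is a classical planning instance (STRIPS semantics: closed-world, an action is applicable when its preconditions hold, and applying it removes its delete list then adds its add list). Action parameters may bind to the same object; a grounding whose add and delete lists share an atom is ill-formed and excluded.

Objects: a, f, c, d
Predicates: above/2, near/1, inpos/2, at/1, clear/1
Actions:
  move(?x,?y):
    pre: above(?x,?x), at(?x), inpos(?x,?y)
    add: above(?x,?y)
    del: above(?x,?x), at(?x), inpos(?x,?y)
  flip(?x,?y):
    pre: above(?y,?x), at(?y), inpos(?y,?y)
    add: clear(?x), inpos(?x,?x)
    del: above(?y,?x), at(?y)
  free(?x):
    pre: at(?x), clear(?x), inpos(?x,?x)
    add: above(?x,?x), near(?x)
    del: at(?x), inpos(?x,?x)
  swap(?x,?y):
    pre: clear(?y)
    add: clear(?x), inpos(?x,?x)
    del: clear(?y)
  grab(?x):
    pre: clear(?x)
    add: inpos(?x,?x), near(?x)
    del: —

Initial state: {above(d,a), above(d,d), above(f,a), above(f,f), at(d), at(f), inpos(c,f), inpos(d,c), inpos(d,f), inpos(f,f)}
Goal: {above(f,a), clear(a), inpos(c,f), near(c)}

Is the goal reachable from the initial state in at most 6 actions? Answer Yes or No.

1. flip(f,f)  →  {above(d,a), above(d,d), above(f,a), at(d), clear(f), inpos(c,f), inpos(d,c), inpos(d,f), inpos(f,f)}
2. swap(c,f)  →  {above(d,a), above(d,d), above(f,a), at(d), clear(c), inpos(c,c), inpos(c,f), inpos(d,c), inpos(d,f), inpos(f,f)}
3. grab(c)  →  {above(d,a), above(d,d), above(f,a), at(d), clear(c), inpos(c,c), inpos(c,f), inpos(d,c), inpos(d,f), inpos(f,f), near(c)}
4. swap(a,c)  →  {above(d,a), above(d,d), above(f,a), at(d), clear(a), inpos(a,a), inpos(c,c), inpos(c,f), inpos(d,c), inpos(d,f), inpos(f,f), near(c)}
optimal plan length = 4; 4 ≤ 6

Yes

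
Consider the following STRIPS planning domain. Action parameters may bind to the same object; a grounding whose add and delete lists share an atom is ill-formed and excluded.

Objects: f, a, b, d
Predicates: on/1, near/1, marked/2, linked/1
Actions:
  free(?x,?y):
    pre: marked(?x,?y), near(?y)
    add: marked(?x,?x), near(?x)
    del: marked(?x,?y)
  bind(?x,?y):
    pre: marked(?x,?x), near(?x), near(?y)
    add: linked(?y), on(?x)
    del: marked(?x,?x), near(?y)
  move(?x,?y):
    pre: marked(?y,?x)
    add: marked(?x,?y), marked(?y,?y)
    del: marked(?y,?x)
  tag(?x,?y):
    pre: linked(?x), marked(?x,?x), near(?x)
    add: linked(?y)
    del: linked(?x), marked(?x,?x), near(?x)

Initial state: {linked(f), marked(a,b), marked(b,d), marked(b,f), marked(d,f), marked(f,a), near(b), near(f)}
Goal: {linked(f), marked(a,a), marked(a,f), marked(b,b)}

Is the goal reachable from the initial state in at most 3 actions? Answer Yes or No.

1. free(a,b)  →  {linked(f), marked(a,a), marked(b,d), marked(b,f), marked(d,f), marked(f,a), near(a), near(b), near(f)}
2. free(b,f)  →  {linked(f), marked(a,a), marked(b,b), marked(b,d), marked(d,f), marked(f,a), near(a), near(b), near(f)}
3. move(a,f)  →  {linked(f), marked(a,a), marked(a,f), marked(b,b), marked(b,d), marked(d,f), marked(f,f), near(a), near(b), near(f)}
optimal plan length = 3; 3 ≤ 3

Yes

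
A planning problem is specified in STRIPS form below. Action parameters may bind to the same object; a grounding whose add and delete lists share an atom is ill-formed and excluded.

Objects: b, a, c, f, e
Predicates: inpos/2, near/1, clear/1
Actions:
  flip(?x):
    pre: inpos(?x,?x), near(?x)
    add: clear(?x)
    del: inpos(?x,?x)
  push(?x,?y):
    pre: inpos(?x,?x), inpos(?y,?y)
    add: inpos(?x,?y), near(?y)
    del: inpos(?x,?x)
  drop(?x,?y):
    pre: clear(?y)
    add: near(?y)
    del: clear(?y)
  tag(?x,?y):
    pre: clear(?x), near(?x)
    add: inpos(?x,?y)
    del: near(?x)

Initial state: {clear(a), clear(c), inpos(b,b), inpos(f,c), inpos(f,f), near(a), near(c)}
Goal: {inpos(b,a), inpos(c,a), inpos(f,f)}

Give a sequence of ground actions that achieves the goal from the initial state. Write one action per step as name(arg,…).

1. tag(a,a)  →  {clear(a), clear(c), inpos(a,a), inpos(b,b), inpos(f,c), inpos(f,f), near(c)}
2. push(b,a)  →  {clear(a), clear(c), inpos(a,a), inpos(b,a), inpos(f,c), inpos(f,f), near(a), near(c)}
3. tag(c,a)  →  {clear(a), clear(c), inpos(a,a), inpos(b,a), inpos(c,a), inpos(f,c), inpos(f,f), near(a)}

tag(a,a); push(b,a); tag(c,a)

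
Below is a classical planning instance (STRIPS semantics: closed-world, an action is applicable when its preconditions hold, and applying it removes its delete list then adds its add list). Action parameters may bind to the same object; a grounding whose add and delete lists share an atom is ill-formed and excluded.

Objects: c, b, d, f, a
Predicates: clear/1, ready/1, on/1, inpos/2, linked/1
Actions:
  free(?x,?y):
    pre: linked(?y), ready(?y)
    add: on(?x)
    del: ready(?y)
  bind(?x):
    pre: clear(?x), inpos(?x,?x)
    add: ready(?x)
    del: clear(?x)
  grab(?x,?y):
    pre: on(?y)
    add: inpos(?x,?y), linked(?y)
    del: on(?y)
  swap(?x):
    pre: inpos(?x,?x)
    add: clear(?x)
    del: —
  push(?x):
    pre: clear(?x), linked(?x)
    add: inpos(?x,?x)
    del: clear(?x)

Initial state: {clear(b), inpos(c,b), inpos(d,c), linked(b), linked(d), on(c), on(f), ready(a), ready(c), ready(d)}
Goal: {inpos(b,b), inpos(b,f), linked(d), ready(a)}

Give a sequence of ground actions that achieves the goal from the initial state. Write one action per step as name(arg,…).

1. grab(b,f)  →  {clear(b), inpos(b,f), inpos(c,b), inpos(d,c), linked(b), linked(d), linked(f), on(c), ready(a), ready(c), ready(d)}
2. push(b)  →  {inpos(b,b), inpos(b,f), inpos(c,b), inpos(d,c), linked(b), linked(d), linked(f), on(c), ready(a), ready(c), ready(d)}

grab(b,f); push(b)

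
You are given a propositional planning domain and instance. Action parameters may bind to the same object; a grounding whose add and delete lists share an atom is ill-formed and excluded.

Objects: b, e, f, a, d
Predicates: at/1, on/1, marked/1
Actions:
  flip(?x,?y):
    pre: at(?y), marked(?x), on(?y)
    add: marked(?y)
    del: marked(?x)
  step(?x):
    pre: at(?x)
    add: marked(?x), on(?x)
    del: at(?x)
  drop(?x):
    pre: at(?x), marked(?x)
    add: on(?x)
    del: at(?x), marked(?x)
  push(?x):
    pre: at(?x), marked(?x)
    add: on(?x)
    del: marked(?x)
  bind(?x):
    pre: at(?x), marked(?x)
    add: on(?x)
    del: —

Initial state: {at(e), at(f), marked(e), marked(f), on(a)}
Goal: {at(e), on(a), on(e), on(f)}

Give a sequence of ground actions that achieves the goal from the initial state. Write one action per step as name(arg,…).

1. step(f)  →  {at(e), marked(e), marked(f), on(a), on(f)}
2. push(e)  →  {at(e), marked(f), on(a), on(e), on(f)}

step(f); push(e)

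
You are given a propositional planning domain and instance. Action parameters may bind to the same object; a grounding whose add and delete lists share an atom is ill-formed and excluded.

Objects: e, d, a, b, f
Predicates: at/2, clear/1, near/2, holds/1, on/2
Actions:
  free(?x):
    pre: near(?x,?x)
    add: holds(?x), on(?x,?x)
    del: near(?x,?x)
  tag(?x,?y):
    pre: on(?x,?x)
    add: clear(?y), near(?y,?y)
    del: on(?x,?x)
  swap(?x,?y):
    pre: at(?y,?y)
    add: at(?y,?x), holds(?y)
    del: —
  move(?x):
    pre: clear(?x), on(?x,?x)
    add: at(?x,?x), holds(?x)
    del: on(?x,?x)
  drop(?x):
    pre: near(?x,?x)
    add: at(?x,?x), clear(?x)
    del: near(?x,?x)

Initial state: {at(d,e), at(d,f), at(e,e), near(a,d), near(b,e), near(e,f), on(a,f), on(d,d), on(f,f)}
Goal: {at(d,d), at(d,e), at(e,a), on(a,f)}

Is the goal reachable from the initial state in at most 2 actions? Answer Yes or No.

No

1. tag(d,d)  →  {at(d,e), at(d,f), at(e,e), clear(d), near(a,d), near(b,e), near(d,d), near(e,f), on(a,f), on(f,f)}
2. swap(a,e)  →  {at(d,e), at(d,f), at(e,a), at(e,e), clear(d), holds(e), near(a,d), near(b,e), near(d,d), near(e,f), on(a,f), on(f,f)}
3. drop(d)  →  {at(d,d), at(d,e), at(d,f), at(e,a), at(e,e), clear(d), holds(e), near(a,d), near(b,e), near(e,f), on(a,f), on(f,f)}
optimal plan length = 3; 3 > 2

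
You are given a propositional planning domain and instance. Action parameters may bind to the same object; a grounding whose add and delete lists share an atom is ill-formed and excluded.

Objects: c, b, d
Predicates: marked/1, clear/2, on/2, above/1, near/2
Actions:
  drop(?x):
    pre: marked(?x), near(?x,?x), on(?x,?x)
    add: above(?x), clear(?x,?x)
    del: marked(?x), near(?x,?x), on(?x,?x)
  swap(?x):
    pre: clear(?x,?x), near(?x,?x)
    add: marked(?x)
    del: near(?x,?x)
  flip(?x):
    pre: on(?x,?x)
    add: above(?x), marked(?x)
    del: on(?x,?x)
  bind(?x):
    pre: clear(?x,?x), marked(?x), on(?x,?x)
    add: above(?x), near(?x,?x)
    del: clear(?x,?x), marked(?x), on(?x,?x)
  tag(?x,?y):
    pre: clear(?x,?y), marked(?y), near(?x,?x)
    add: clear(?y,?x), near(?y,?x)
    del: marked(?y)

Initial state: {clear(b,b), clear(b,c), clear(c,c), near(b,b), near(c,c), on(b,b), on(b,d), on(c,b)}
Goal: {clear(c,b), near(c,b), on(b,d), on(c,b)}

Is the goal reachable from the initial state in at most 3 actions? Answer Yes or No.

1. swap(c)  →  {clear(b,b), clear(b,c), clear(c,c), marked(c), near(b,b), on(b,b), on(b,d), on(c,b)}
2. tag(b,c)  →  {clear(b,b), clear(b,c), clear(c,b), clear(c,c), near(b,b), near(c,b), on(b,b), on(b,d), on(c,b)}
optimal plan length = 2; 2 ≤ 3

Yes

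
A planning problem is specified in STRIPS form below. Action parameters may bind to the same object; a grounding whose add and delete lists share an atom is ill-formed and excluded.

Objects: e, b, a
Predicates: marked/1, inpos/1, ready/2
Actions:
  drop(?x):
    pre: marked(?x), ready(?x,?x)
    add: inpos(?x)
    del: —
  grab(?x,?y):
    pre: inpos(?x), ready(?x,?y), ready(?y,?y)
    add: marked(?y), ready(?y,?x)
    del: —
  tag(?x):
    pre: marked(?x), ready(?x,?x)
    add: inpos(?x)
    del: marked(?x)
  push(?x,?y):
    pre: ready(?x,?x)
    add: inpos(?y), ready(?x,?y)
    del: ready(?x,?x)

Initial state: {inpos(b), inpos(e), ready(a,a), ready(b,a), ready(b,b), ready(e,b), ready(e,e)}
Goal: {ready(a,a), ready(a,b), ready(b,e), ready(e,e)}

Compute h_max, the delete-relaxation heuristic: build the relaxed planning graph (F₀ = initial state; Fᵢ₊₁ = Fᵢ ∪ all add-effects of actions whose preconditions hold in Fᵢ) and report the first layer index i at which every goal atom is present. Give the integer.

1

F0 = init (7 atoms)
F1 = F0 ∪ {inpos(a), marked(a), marked(b), marked(e), ready(a,b), ready(a,e), ready(b,e), ready(e,a)}  (15 atoms)
goal ⊆ F1  ⇒  h_max = 1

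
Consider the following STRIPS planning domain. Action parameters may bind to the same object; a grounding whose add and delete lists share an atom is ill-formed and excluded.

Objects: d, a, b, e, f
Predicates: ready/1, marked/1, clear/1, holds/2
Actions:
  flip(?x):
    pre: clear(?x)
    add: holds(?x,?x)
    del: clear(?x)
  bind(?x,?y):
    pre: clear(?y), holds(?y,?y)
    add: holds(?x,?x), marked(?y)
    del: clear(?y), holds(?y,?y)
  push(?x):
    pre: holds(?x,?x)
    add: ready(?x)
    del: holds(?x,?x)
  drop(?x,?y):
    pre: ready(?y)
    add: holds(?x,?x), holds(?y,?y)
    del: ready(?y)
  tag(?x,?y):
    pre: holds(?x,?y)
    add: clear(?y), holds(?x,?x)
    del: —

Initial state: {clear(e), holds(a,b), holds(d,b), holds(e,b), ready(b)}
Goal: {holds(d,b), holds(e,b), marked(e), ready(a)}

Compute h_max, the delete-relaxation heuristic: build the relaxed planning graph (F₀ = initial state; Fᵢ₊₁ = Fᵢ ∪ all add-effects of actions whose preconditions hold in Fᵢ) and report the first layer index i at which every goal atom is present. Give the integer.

F0 = init (5 atoms)
F1 = F0 ∪ {clear(b), holds(a,a), holds(b,b), holds(d,d), holds(e,e), holds(f,f)}  (11 atoms)
F2 = F1 ∪ {clear(a), clear(d), clear(f), marked(b), marked(e), ready(a), ready(d), ready(e), ready(f)}  (20 atoms)
goal ⊆ F2  ⇒  h_max = 2

2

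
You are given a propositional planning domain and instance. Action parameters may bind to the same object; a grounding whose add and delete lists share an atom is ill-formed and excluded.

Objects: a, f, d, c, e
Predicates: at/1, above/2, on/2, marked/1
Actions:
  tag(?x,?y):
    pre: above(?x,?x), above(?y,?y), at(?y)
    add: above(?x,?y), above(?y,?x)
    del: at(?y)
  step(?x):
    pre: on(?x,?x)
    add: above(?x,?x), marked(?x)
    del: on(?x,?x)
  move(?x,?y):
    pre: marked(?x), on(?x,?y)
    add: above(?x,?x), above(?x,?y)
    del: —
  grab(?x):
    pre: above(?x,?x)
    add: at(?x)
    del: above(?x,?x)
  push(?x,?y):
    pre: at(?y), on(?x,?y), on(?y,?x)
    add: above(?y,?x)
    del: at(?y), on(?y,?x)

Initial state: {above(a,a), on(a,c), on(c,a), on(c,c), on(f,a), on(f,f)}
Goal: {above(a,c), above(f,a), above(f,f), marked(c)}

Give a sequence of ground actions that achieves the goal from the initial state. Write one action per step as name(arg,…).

step(f); step(c); move(f,a); grab(a); push(c,a)

1. step(f)  →  {above(a,a), above(f,f), marked(f), on(a,c), on(c,a), on(c,c), on(f,a)}
2. step(c)  →  {above(a,a), above(c,c), above(f,f), marked(c), marked(f), on(a,c), on(c,a), on(f,a)}
3. move(f,a)  →  {above(a,a), above(c,c), above(f,a), above(f,f), marked(c), marked(f), on(a,c), on(c,a), on(f,a)}
4. grab(a)  →  {above(c,c), above(f,a), above(f,f), at(a), marked(c), marked(f), on(a,c), on(c,a), on(f,a)}
5. push(c,a)  →  {above(a,c), above(c,c), above(f,a), above(f,f), marked(c), marked(f), on(c,a), on(f,a)}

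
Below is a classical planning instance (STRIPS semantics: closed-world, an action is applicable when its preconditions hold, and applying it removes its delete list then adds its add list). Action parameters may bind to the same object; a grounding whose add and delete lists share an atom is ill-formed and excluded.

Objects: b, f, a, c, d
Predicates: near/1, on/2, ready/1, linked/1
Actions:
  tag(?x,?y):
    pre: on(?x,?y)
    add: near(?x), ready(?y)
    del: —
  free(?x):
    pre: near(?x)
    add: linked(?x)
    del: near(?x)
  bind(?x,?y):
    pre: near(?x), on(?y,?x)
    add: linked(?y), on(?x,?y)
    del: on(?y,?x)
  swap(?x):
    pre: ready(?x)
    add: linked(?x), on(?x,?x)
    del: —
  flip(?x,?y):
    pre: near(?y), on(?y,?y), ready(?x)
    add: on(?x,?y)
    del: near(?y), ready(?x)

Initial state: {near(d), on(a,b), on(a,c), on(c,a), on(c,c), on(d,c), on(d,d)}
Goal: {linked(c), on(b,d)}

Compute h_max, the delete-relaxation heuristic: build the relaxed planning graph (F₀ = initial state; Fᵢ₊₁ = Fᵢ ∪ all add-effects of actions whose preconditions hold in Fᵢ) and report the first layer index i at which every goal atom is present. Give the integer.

2

F0 = init (7 atoms)
F1 = F0 ∪ {linked(d), near(a), near(c), ready(a), ready(b), ready(c), ready(d)}  (14 atoms)
F2 = F1 ∪ {linked(a), linked(b), linked(c), on(a,a), on(a,d), on(b,b), on(b,c), on(b,d), on(c,d)}  (23 atoms)
goal ⊆ F2  ⇒  h_max = 2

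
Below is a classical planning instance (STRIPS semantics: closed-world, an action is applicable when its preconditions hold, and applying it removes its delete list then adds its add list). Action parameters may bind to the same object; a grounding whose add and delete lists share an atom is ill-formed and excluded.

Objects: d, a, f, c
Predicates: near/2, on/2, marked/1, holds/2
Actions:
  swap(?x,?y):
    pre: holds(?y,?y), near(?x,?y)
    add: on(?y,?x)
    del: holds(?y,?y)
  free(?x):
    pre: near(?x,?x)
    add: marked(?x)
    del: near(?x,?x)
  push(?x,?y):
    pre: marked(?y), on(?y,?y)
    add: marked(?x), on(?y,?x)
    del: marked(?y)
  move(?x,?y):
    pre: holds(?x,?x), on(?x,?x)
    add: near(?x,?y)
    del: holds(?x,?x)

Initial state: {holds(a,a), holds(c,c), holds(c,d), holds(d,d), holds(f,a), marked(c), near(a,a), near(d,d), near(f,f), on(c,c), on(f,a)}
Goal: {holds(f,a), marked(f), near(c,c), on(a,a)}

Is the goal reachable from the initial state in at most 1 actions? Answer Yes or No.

1. swap(a,a)  →  {holds(c,c), holds(c,d), holds(d,d), holds(f,a), marked(c), near(a,a), near(d,d), near(f,f), on(a,a), on(c,c), on(f,a)}
2. free(f)  →  {holds(c,c), holds(c,d), holds(d,d), holds(f,a), marked(c), marked(f), near(a,a), near(d,d), on(a,a), on(c,c), on(f,a)}
3. move(c,c)  →  {holds(c,d), holds(d,d), holds(f,a), marked(c), marked(f), near(a,a), near(c,c), near(d,d), on(a,a), on(c,c), on(f,a)}
optimal plan length = 3; 3 > 1

No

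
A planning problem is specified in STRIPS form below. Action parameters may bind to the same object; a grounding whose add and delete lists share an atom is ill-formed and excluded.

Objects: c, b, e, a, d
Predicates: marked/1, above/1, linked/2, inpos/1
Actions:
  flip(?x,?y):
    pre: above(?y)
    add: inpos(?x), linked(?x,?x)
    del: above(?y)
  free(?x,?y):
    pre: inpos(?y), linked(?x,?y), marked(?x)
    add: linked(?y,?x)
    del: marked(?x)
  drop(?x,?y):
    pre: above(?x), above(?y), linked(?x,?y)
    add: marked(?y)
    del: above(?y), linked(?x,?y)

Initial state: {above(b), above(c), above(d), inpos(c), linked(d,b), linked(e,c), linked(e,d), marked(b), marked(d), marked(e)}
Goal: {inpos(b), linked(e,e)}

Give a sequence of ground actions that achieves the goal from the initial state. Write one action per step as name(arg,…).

flip(b,c); flip(e,b)

1. flip(b,c)  →  {above(b), above(d), inpos(b), inpos(c), linked(b,b), linked(d,b), linked(e,c), linked(e,d), marked(b), marked(d), marked(e)}
2. flip(e,b)  →  {above(d), inpos(b), inpos(c), inpos(e), linked(b,b), linked(d,b), linked(e,c), linked(e,d), linked(e,e), marked(b), marked(d), marked(e)}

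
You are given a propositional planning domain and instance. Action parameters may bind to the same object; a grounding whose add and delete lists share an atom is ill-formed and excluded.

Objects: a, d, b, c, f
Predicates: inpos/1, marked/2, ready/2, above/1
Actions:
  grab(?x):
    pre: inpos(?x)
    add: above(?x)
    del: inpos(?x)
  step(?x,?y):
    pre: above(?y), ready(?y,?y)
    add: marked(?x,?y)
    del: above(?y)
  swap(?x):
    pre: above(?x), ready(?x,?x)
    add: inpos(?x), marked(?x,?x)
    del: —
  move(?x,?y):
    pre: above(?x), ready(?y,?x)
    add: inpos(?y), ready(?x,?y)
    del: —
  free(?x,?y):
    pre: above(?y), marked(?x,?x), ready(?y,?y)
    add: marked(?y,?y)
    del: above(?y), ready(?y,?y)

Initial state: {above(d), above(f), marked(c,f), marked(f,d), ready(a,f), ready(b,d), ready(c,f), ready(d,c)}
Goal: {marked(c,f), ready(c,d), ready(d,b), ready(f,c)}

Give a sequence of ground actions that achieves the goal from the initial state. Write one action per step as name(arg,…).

move(d,b); move(f,c); grab(c); move(c,d)

1. move(d,b)  →  {above(d), above(f), inpos(b), marked(c,f), marked(f,d), ready(a,f), ready(b,d), ready(c,f), ready(d,b), ready(d,c)}
2. move(f,c)  →  {above(d), above(f), inpos(b), inpos(c), marked(c,f), marked(f,d), ready(a,f), ready(b,d), ready(c,f), ready(d,b), ready(d,c), ready(f,c)}
3. grab(c)  →  {above(c), above(d), above(f), inpos(b), marked(c,f), marked(f,d), ready(a,f), ready(b,d), ready(c,f), ready(d,b), ready(d,c), ready(f,c)}
4. move(c,d)  →  {above(c), above(d), above(f), inpos(b), inpos(d), marked(c,f), marked(f,d), ready(a,f), ready(b,d), ready(c,d), ready(c,f), ready(d,b), ready(d,c), ready(f,c)}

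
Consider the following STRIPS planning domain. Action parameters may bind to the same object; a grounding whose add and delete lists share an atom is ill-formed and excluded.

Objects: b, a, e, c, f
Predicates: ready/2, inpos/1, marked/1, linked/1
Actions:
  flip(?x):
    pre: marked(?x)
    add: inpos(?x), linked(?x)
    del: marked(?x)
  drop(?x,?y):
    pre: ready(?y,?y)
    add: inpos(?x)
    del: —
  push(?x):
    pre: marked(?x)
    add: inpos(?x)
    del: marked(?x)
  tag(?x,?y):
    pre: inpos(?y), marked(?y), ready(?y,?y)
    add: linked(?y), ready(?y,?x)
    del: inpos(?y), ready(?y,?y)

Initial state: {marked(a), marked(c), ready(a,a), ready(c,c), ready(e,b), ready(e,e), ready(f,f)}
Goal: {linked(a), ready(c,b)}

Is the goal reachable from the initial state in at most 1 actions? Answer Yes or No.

1. flip(a)  →  {inpos(a), linked(a), marked(c), ready(a,a), ready(c,c), ready(e,b), ready(e,e), ready(f,f)}
2. drop(c,a)  →  {inpos(a), inpos(c), linked(a), marked(c), ready(a,a), ready(c,c), ready(e,b), ready(e,e), ready(f,f)}
3. tag(b,c)  →  {inpos(a), linked(a), linked(c), marked(c), ready(a,a), ready(c,b), ready(e,b), ready(e,e), ready(f,f)}
optimal plan length = 3; 3 > 1

No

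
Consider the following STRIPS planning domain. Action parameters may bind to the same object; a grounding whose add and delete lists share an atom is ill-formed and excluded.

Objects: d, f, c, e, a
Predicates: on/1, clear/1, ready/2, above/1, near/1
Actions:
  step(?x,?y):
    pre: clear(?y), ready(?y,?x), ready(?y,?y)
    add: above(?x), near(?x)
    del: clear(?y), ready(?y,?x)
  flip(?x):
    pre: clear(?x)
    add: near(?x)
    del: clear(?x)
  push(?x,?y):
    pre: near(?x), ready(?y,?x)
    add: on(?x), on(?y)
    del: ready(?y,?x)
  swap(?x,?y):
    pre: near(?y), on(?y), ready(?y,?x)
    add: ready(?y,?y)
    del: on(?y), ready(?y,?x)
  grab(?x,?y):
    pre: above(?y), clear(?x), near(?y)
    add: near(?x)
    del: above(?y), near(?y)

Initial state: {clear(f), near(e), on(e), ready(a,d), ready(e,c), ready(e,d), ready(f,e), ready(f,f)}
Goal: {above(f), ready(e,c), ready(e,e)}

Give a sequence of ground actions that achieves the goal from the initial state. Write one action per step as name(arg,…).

step(f,f); swap(d,e)

1. step(f,f)  →  {above(f), near(e), near(f), on(e), ready(a,d), ready(e,c), ready(e,d), ready(f,e)}
2. swap(d,e)  →  {above(f), near(e), near(f), ready(a,d), ready(e,c), ready(e,e), ready(f,e)}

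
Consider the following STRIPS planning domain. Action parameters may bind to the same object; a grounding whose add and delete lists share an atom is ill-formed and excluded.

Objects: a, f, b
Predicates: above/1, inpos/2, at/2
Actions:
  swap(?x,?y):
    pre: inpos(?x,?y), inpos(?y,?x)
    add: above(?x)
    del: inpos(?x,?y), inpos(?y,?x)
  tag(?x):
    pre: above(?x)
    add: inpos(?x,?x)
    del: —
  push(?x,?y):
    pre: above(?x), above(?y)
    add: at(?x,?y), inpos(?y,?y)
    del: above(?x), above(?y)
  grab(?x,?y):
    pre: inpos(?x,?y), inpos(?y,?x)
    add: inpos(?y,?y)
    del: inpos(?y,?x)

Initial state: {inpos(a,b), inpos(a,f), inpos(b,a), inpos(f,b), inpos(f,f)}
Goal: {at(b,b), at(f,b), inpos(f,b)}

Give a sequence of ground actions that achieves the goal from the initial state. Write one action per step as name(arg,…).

1. swap(f,f)  →  {above(f), inpos(a,b), inpos(a,f), inpos(b,a), inpos(f,b)}
2. swap(b,a)  →  {above(b), above(f), inpos(a,f), inpos(f,b)}
3. push(f,b)  →  {at(f,b), inpos(a,f), inpos(b,b), inpos(f,b)}
4. swap(b,b)  →  {above(b), at(f,b), inpos(a,f), inpos(f,b)}
5. push(b,b)  →  {at(b,b), at(f,b), inpos(a,f), inpos(b,b), inpos(f,b)}

swap(f,f); swap(b,a); push(f,b); swap(b,b); push(b,b)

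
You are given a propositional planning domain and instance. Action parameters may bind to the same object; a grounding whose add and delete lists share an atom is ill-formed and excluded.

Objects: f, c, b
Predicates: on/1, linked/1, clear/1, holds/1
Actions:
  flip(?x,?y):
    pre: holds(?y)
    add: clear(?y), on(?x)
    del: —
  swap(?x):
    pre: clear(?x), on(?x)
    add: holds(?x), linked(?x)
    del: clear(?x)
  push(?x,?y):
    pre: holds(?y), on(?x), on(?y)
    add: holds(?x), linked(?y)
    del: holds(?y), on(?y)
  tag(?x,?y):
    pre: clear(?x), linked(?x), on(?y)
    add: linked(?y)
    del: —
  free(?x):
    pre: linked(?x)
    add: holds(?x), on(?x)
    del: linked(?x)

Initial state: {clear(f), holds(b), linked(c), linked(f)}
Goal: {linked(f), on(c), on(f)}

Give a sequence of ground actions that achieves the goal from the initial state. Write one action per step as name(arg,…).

flip(f,b); flip(c,b)

1. flip(f,b)  →  {clear(b), clear(f), holds(b), linked(c), linked(f), on(f)}
2. flip(c,b)  →  {clear(b), clear(f), holds(b), linked(c), linked(f), on(c), on(f)}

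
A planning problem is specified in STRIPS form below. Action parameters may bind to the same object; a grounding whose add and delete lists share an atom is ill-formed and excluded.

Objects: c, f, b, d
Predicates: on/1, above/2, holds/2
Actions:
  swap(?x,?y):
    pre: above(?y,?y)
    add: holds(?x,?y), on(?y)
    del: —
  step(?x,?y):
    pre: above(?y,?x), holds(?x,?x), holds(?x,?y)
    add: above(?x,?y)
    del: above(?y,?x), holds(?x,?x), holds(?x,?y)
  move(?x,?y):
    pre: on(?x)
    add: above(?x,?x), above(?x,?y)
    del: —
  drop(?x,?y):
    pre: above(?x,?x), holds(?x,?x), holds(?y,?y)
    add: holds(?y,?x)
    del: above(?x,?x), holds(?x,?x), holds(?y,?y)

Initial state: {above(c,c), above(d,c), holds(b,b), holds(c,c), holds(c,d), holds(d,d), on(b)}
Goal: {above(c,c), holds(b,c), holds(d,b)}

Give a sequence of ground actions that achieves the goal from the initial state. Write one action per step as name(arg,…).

swap(b,c); move(b,c); swap(d,b)

1. swap(b,c)  →  {above(c,c), above(d,c), holds(b,b), holds(b,c), holds(c,c), holds(c,d), holds(d,d), on(b), on(c)}
2. move(b,c)  →  {above(b,b), above(b,c), above(c,c), above(d,c), holds(b,b), holds(b,c), holds(c,c), holds(c,d), holds(d,d), on(b), on(c)}
3. swap(d,b)  →  {above(b,b), above(b,c), above(c,c), above(d,c), holds(b,b), holds(b,c), holds(c,c), holds(c,d), holds(d,b), holds(d,d), on(b), on(c)}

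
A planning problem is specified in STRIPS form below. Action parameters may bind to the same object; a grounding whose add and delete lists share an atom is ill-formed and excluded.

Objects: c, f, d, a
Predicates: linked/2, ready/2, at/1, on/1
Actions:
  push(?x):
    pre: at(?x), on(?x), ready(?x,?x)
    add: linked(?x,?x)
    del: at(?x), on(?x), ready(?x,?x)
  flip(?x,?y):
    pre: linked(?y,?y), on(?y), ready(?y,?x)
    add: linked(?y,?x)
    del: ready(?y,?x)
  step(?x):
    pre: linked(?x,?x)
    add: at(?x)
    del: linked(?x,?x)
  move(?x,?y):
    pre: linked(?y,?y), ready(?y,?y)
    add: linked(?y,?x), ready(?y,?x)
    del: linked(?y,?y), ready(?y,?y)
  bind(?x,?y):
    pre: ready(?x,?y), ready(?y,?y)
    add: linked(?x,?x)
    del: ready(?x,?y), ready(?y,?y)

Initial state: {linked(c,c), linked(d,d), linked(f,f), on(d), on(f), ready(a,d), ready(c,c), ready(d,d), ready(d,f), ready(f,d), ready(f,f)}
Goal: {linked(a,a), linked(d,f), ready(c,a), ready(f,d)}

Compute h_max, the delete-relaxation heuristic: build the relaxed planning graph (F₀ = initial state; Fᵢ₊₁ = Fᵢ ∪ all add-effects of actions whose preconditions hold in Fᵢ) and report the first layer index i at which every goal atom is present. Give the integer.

F0 = init (11 atoms)
F1 = F0 ∪ {at(c), at(d), at(f), linked(a,a), linked(c,a), linked(c,d), linked(c,f), linked(d,a), linked(d,c), linked(d,f), linked(f,a), linked(f,c), linked(f,d), ready(c,a), ready(c,d), ready(c,f), ready(d,a), ready(d,c), ready(f,a), ready(f,c)}  (31 atoms)
goal ⊆ F1  ⇒  h_max = 1

1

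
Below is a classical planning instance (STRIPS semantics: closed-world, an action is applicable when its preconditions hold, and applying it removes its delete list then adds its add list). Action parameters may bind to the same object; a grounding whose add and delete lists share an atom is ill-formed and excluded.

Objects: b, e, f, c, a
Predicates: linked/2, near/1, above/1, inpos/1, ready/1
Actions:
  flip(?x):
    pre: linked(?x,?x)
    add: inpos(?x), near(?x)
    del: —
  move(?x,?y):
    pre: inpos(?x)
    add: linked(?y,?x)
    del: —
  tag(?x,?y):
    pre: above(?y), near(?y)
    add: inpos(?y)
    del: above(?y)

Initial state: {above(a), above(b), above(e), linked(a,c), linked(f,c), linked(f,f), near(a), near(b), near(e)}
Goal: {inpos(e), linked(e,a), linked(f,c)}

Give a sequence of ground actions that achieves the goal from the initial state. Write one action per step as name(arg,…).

tag(b,e); tag(b,a); move(a,e)

1. tag(b,e)  →  {above(a), above(b), inpos(e), linked(a,c), linked(f,c), linked(f,f), near(a), near(b), near(e)}
2. tag(b,a)  →  {above(b), inpos(a), inpos(e), linked(a,c), linked(f,c), linked(f,f), near(a), near(b), near(e)}
3. move(a,e)  →  {above(b), inpos(a), inpos(e), linked(a,c), linked(e,a), linked(f,c), linked(f,f), near(a), near(b), near(e)}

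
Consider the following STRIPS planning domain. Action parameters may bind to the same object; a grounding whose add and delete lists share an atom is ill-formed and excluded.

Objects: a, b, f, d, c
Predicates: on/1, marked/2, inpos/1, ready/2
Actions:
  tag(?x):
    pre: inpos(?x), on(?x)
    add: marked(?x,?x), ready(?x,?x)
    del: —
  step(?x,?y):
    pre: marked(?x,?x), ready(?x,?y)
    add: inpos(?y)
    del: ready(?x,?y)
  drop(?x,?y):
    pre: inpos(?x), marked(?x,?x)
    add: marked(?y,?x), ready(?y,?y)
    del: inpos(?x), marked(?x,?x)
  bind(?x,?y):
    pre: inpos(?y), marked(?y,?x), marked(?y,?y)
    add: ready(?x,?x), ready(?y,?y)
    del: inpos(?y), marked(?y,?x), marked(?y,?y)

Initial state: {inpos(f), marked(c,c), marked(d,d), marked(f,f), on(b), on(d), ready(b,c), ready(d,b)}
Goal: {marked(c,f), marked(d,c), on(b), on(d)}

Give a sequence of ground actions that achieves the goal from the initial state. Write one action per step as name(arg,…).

1. drop(f,c)  →  {marked(c,c), marked(c,f), marked(d,d), on(b), on(d), ready(b,c), ready(c,c), ready(d,b)}
2. step(c,c)  →  {inpos(c), marked(c,c), marked(c,f), marked(d,d), on(b), on(d), ready(b,c), ready(d,b)}
3. drop(c,d)  →  {marked(c,f), marked(d,c), marked(d,d), on(b), on(d), ready(b,c), ready(d,b), ready(d,d)}

drop(f,c); step(c,c); drop(c,d)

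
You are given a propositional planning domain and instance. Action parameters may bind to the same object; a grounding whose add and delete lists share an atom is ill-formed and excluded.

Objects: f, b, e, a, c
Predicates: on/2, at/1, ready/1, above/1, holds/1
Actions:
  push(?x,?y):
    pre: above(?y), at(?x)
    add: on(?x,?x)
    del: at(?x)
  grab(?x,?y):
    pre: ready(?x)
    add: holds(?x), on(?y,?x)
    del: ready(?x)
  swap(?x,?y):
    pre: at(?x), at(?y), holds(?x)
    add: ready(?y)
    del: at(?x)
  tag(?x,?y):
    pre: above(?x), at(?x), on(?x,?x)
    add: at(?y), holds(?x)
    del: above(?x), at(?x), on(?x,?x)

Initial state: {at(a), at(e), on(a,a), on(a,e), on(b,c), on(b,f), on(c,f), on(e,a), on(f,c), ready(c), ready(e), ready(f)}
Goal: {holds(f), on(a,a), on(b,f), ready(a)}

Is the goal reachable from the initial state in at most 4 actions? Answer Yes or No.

1. grab(f,f)  →  {at(a), at(e), holds(f), on(a,a), on(a,e), on(b,c), on(b,f), on(c,f), on(e,a), on(f,c), on(f,f), ready(c), ready(e)}
2. grab(e,f)  →  {at(a), at(e), holds(e), holds(f), on(a,a), on(a,e), on(b,c), on(b,f), on(c,f), on(e,a), on(f,c), on(f,e), on(f,f), ready(c)}
3. swap(e,a)  →  {at(a), holds(e), holds(f), on(a,a), on(a,e), on(b,c), on(b,f), on(c,f), on(e,a), on(f,c), on(f,e), on(f,f), ready(a), ready(c)}
optimal plan length = 3; 3 ≤ 4

Yes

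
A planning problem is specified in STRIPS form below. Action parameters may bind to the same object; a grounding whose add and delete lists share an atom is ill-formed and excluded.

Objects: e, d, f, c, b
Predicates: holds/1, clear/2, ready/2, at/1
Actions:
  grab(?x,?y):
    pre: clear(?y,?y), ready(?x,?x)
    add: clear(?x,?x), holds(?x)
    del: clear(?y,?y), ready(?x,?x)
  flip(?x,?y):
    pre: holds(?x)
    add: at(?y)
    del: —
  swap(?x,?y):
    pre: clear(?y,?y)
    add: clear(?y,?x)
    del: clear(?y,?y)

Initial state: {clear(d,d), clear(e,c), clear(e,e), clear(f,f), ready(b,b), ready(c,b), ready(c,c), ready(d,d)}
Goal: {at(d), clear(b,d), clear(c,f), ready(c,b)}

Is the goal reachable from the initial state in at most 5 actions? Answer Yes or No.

Yes

1. grab(c,e)  →  {clear(c,c), clear(d,d), clear(e,c), clear(f,f), holds(c), ready(b,b), ready(c,b), ready(d,d)}
2. grab(b,d)  →  {clear(b,b), clear(c,c), clear(e,c), clear(f,f), holds(b), holds(c), ready(c,b), ready(d,d)}
3. flip(c,d)  →  {at(d), clear(b,b), clear(c,c), clear(e,c), clear(f,f), holds(b), holds(c), ready(c,b), ready(d,d)}
4. swap(d,b)  →  {at(d), clear(b,d), clear(c,c), clear(e,c), clear(f,f), holds(b), holds(c), ready(c,b), ready(d,d)}
5. swap(f,c)  →  {at(d), clear(b,d), clear(c,f), clear(e,c), clear(f,f), holds(b), holds(c), ready(c,b), ready(d,d)}
optimal plan length = 5; 5 ≤ 5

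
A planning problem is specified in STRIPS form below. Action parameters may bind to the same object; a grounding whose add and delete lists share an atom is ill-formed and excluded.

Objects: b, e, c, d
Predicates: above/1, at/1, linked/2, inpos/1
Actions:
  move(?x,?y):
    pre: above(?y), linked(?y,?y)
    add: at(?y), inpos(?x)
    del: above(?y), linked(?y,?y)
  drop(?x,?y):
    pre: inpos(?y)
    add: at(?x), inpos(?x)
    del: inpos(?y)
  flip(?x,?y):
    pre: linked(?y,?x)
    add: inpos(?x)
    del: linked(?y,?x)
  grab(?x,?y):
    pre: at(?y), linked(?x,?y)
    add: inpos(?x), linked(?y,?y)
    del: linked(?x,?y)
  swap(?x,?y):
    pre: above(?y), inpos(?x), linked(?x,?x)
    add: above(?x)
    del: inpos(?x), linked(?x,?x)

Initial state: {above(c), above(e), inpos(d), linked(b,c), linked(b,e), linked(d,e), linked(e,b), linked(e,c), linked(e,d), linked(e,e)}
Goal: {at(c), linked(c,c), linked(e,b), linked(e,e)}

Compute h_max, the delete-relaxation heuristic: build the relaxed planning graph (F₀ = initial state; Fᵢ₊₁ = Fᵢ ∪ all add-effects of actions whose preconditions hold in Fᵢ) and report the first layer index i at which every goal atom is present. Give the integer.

2

F0 = init (10 atoms)
F1 = F0 ∪ {at(b), at(c), at(e), inpos(b), inpos(c), inpos(e)}  (16 atoms)
F2 = F1 ∪ {at(d), linked(b,b), linked(c,c)}  (19 atoms)
goal ⊆ F2  ⇒  h_max = 2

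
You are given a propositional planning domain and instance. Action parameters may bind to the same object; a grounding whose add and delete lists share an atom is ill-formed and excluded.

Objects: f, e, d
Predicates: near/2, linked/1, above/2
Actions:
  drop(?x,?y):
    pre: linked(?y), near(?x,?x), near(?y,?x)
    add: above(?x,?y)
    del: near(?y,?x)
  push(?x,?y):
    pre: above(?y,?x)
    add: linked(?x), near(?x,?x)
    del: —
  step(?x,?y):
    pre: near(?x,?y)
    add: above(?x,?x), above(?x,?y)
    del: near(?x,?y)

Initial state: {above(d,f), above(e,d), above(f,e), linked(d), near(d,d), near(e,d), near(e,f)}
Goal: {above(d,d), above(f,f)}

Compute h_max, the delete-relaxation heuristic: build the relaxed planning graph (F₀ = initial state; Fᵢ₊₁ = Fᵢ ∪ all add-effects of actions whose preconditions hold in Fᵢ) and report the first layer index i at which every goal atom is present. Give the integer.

2

F0 = init (7 atoms)
F1 = F0 ∪ {above(d,d), above(e,e), above(e,f), linked(e), linked(f), near(e,e), near(f,f)}  (14 atoms)
F2 = F1 ∪ {above(d,e), above(f,f)}  (16 atoms)
goal ⊆ F2  ⇒  h_max = 2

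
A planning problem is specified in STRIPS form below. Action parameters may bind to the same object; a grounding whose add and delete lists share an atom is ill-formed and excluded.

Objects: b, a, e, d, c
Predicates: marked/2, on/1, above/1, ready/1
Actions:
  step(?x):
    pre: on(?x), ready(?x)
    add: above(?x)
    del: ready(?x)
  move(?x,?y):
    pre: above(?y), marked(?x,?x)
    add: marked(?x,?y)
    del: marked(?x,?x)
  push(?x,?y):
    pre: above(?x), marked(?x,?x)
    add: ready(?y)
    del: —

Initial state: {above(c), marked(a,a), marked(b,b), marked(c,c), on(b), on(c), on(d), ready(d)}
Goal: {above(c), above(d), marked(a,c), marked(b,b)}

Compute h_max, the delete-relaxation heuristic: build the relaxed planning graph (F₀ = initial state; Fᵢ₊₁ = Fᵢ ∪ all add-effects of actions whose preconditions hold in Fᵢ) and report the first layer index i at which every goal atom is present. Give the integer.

F0 = init (8 atoms)
F1 = F0 ∪ {above(d), marked(a,c), marked(b,c), ready(a), ready(b), ready(c), ready(e)}  (15 atoms)
goal ⊆ F1  ⇒  h_max = 1

1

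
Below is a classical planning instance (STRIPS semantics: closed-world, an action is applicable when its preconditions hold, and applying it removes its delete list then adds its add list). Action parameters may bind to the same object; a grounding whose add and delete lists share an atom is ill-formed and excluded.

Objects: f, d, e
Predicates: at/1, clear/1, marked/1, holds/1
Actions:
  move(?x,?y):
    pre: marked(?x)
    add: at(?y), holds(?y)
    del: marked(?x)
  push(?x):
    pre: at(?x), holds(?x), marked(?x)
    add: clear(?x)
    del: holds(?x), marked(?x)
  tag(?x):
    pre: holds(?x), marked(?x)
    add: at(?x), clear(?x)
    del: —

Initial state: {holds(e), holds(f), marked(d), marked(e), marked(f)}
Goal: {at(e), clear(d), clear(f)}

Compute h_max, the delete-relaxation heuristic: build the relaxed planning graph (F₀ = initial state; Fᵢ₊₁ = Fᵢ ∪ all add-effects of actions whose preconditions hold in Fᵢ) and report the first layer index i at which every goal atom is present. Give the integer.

F0 = init (5 atoms)
F1 = F0 ∪ {at(d), at(e), at(f), clear(e), clear(f), holds(d)}  (11 atoms)
F2 = F1 ∪ {clear(d)}  (12 atoms)
goal ⊆ F2  ⇒  h_max = 2

2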